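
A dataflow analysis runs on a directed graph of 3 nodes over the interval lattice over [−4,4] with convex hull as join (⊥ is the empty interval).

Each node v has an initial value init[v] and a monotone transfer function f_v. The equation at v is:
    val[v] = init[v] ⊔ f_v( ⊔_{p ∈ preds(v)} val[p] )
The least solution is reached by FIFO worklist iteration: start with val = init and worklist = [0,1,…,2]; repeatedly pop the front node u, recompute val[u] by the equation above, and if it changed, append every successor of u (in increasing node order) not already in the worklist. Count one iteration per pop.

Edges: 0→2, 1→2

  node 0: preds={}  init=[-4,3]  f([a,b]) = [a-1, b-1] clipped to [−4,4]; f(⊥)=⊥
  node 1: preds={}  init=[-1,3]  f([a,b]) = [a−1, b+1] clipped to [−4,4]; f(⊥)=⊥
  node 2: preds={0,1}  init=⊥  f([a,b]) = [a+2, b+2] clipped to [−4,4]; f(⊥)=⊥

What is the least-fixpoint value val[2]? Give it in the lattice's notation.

Worklist (3 pops):
  #1 pop 0: in=⊥ → [-4,3] (no change)
  #2 pop 1: in=⊥ → [-1,3] (no change)
  #3 pop 2: in=[-4,3] → [-2,4] (was ⊥); enqueue []

Fixpoint:
  val[0] = [-4,3]
  val[1] = [-1,3]
  val[2] = [-2,4]

[-2,4]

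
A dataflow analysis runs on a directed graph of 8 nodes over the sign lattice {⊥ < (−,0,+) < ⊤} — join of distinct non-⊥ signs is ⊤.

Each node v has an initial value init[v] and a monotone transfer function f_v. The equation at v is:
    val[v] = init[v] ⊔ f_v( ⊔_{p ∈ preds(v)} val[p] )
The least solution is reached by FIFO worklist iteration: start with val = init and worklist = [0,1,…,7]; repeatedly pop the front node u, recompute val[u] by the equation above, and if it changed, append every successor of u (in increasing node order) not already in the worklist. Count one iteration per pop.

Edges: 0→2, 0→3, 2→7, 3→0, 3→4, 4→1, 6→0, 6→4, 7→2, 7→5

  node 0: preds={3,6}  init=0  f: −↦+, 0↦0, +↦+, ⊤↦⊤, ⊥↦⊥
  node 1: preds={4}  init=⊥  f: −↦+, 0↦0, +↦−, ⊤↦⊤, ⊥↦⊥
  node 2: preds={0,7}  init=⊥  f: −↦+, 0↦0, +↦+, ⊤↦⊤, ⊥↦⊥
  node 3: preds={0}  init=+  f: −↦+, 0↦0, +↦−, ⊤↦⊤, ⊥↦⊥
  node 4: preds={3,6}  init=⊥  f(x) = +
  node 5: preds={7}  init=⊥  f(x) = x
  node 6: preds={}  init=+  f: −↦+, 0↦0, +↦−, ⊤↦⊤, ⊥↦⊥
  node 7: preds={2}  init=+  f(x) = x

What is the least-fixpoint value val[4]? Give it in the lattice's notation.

Trace (12 dequeues):
  [1] u=0 | in + | out ⊤ | prev 0 | push {}
  [2] u=1 | in ⊥ | out ⊥ | ==
  [3] u=2 | in ⊤ | out ⊤ | prev ⊥ | push {}
  [4] u=3 | in ⊤ | out ⊤ | prev + | push {0}
  [5] u=4 | in ⊤ | out + | prev ⊥ | push {1}
  [6] u=5 | in + | out + | prev ⊥ | push {}
  [7] u=6 | in ⊥ | out + | ==
  [8] u=7 | in ⊤ | out ⊤ | prev + | push {2,5}
  [9] u=0 | in ⊤ | out ⊤ | ==
  [10] u=1 | in + | out − | prev ⊥ | push {}
  [11] u=2 | in ⊤ | out ⊤ | ==
  [12] u=5 | in ⊤ | out ⊤ | prev + | push {}

Converged values:
  [0] ⊤
  [1] −
  [2] ⊤
  [3] ⊤
  [4] +
  [5] ⊤
  [6] +
  [7] ⊤

+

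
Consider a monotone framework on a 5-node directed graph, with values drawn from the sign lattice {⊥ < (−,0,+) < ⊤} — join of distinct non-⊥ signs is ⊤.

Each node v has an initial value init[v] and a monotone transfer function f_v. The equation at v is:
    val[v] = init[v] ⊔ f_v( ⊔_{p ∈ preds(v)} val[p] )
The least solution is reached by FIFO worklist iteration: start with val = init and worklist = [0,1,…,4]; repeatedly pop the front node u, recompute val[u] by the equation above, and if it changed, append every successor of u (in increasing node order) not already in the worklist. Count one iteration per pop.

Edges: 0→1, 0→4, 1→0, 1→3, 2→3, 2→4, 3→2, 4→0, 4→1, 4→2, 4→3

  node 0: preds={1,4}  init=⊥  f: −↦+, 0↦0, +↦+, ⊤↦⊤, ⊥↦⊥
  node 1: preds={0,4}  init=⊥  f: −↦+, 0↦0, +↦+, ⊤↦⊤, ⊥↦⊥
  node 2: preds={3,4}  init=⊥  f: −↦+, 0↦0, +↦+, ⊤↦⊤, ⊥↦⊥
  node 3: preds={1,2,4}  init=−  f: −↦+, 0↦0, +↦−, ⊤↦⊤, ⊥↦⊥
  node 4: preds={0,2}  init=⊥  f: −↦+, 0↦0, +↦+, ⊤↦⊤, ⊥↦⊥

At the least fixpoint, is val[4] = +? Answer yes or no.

no

Worklist (16 pops):
  #1 pop 0: in=⊥ → ⊥ (no change)
  #2 pop 1: in=⊥ → ⊥ (no change)
  #3 pop 2: in=− → + (was ⊥); enqueue []
  #4 pop 3: in=+ → − (no change)
  #5 pop 4: in=+ → + (was ⊥); enqueue [0,1,2,3]
  #6 pop 0: in=+ → + (was ⊥); enqueue [4]
  #7 pop 1: in=+ → + (was ⊥); enqueue [0]
  #8 pop 2: in=⊤ → ⊤ (was +); enqueue []
  #9 pop 3: in=⊤ → ⊤ (was −); enqueue [2]
  #10 pop 4: in=⊤ → ⊤ (was +); enqueue [1,3]
  #11 pop 0: in=⊤ → ⊤ (was +); enqueue [4]
  #12 pop 2: in=⊤ → ⊤ (no change)
  #13 pop 1: in=⊤ → ⊤ (was +); enqueue [0]
  #14 pop 3: in=⊤ → ⊤ (no change)
  #15 pop 4: in=⊤ → ⊤ (no change)
  #16 pop 0: in=⊤ → ⊤ (no change)

Fixpoint:
  val[0] = ⊤
  val[1] = ⊤
  val[2] = ⊤
  val[3] = ⊤
  val[4] = ⊤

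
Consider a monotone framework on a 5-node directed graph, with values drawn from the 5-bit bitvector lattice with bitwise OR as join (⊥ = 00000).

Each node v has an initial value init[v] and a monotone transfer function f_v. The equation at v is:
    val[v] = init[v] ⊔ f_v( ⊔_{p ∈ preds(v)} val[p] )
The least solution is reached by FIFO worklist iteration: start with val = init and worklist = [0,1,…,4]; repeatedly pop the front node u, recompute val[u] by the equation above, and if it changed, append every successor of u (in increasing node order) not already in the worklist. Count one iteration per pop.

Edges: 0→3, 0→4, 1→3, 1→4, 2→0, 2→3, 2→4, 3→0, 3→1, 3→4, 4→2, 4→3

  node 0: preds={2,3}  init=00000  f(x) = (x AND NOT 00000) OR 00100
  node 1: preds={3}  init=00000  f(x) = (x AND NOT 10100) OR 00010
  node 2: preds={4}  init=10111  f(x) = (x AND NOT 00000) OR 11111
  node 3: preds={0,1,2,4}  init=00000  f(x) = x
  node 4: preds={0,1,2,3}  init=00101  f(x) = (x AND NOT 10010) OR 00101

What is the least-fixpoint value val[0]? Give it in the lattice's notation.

11111

Iteration log — 10 steps:
  step 1. node 0  ⊔preds=10111  new=10111  old=00000  +wl: 
  step 2. node 1  ⊔preds=00000  new=00010  old=00000  +wl: 
  step 3. node 2  ⊔preds=00101  new=11111  old=10111  +wl: 0
  step 4. node 3  ⊔preds=11111  new=11111  old=00000  +wl: 1
  step 5. node 4  ⊔preds=11111  new=01101  old=00101  +wl: 2,3
  step 6. node 0  ⊔preds=11111  new=11111  old=10111  +wl: 4
  step 7. node 1  ⊔preds=11111  new=01011  old=00010  +wl: 
  step 8. node 2  ⊔preds=01101  new=11111  stable
  step 9. node 3  ⊔preds=11111  new=11111  stable
  step 10. node 4  ⊔preds=11111  new=01101  stable

Least fixpoint reached:
  node 0: 11111
  node 1: 01011
  node 2: 11111
  node 3: 11111
  node 4: 01101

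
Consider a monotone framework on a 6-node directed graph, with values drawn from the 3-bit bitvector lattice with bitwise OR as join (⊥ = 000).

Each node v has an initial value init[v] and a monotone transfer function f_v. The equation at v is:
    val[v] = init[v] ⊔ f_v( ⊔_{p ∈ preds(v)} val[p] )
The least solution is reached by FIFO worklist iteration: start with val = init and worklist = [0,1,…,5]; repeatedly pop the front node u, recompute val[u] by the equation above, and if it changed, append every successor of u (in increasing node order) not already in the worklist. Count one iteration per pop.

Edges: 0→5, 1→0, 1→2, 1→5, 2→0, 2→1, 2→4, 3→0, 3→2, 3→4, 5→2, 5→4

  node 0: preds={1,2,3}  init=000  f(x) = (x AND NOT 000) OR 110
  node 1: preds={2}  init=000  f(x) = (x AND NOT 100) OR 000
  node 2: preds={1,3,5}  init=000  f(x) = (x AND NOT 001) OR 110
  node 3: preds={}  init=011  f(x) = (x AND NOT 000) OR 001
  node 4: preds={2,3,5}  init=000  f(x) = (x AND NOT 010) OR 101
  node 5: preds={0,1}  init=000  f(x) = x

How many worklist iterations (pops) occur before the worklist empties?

Worklist (12 pops):
  #1 pop 0: in=011 → 111 (was 000); enqueue []
  #2 pop 1: in=000 → 000 (no change)
  #3 pop 2: in=011 → 110 (was 000); enqueue [0,1]
  #4 pop 3: in=000 → 011 (no change)
  #5 pop 4: in=111 → 101 (was 000); enqueue []
  #6 pop 5: in=111 → 111 (was 000); enqueue [2,4]
  #7 pop 0: in=111 → 111 (no change)
  #8 pop 1: in=110 → 010 (was 000); enqueue [0,5]
  #9 pop 2: in=111 → 110 (no change)
  #10 pop 4: in=111 → 101 (no change)
  #11 pop 0: in=111 → 111 (no change)
  #12 pop 5: in=111 → 111 (no change)

Fixpoint:
  val[0] = 111
  val[1] = 010
  val[2] = 110
  val[3] = 011
  val[4] = 101
  val[5] = 111

12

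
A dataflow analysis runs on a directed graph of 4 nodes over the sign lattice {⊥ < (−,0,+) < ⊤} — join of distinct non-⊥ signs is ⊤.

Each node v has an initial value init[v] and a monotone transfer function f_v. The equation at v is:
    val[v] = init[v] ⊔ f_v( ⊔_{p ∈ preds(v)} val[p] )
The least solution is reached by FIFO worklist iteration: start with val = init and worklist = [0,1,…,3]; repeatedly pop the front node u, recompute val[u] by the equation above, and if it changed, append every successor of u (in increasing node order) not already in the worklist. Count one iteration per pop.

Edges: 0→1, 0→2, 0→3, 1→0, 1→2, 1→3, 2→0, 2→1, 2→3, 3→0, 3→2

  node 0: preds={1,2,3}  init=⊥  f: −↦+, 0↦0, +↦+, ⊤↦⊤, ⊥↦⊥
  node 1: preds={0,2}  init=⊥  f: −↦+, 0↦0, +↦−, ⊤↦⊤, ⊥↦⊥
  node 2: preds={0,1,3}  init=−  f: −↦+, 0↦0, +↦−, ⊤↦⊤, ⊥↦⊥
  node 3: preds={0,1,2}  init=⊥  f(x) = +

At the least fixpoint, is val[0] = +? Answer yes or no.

Trace (8 dequeues):
  [1] u=0 | in − | out + | prev ⊥ | push {}
  [2] u=1 | in ⊤ | out ⊤ | prev ⊥ | push {0}
  [3] u=2 | in ⊤ | out ⊤ | prev − | push {1}
  [4] u=3 | in ⊤ | out + | prev ⊥ | push {2}
  [5] u=0 | in ⊤ | out ⊤ | prev + | push {3}
  [6] u=1 | in ⊤ | out ⊤ | ==
  [7] u=2 | in ⊤ | out ⊤ | ==
  [8] u=3 | in ⊤ | out + | ==

Converged values:
  [0] ⊤
  [1] ⊤
  [2] ⊤
  [3] +

no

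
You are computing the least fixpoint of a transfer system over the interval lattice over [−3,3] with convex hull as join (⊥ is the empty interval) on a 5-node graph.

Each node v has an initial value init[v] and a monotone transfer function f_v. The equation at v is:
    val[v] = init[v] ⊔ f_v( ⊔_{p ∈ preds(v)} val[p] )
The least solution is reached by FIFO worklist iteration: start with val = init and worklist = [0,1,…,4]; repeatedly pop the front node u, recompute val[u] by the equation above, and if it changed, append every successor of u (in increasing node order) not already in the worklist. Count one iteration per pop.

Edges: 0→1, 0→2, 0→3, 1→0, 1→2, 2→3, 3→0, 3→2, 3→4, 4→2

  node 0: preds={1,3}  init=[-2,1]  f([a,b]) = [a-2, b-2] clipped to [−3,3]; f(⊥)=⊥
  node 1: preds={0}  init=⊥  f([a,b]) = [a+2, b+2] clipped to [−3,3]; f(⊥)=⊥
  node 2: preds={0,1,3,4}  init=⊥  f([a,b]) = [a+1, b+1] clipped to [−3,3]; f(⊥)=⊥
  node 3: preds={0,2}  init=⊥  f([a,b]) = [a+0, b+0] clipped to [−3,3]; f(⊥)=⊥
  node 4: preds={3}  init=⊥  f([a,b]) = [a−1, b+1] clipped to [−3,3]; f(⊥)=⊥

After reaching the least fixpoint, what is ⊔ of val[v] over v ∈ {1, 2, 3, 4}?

[-3,3]

Iteration log — 12 steps:
  step 1. node 0  ⊔preds=⊥  new=[-2,1]  stable
  step 2. node 1  ⊔preds=[-2,1]  new=[0,3]  old=⊥  +wl: 0
  step 3. node 2  ⊔preds=[-2,3]  new=[-1,3]  old=⊥  +wl: 
  step 4. node 3  ⊔preds=[-2,3]  new=[-2,3]  old=⊥  +wl: 2
  step 5. node 4  ⊔preds=[-2,3]  new=[-3,3]  old=⊥  +wl: 
  step 6. node 0  ⊔preds=[-2,3]  new=[-3,1]  old=[-2,1]  +wl: 1,3
  step 7. node 2  ⊔preds=[-3,3]  new=[-2,3]  old=[-1,3]  +wl: 
  step 8. node 1  ⊔preds=[-3,1]  new=[-1,3]  old=[0,3]  +wl: 0,2
  step 9. node 3  ⊔preds=[-3,3]  new=[-3,3]  old=[-2,3]  +wl: 4
  step 10. node 0  ⊔preds=[-3,3]  new=[-3,1]  stable
  step 11. node 2  ⊔preds=[-3,3]  new=[-2,3]  stable
  step 12. node 4  ⊔preds=[-3,3]  new=[-3,3]  stable

Least fixpoint reached:
  node 0: [-3,1]
  node 1: [-1,3]
  node 2: [-2,3]
  node 3: [-3,3]
  node 4: [-3,3]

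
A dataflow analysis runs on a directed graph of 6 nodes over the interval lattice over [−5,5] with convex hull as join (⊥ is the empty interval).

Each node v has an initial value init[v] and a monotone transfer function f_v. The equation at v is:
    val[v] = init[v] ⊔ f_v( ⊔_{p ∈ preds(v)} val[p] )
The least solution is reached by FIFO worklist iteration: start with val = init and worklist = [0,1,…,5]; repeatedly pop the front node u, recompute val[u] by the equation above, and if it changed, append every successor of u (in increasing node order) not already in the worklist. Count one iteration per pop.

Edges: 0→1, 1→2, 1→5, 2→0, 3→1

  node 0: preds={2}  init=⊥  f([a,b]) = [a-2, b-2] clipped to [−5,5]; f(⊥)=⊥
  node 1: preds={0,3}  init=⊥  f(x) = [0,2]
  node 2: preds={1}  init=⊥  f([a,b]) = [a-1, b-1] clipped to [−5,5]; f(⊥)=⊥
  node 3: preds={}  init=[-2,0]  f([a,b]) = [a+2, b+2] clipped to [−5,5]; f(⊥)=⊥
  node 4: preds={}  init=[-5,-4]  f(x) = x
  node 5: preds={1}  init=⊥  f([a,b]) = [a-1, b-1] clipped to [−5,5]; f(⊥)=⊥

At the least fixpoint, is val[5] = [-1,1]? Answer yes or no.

yes

Iteration log — 8 steps:
  step 1. node 0  ⊔preds=⊥  new=⊥  stable
  step 2. node 1  ⊔preds=[-2,0]  new=[0,2]  old=⊥  +wl: 
  step 3. node 2  ⊔preds=[0,2]  new=[-1,1]  old=⊥  +wl: 0
  step 4. node 3  ⊔preds=⊥  new=[-2,0]  stable
  step 5. node 4  ⊔preds=⊥  new=[-5,-4]  stable
  step 6. node 5  ⊔preds=[0,2]  new=[-1,1]  old=⊥  +wl: 
  step 7. node 0  ⊔preds=[-1,1]  new=[-3,-1]  old=⊥  +wl: 1
  step 8. node 1  ⊔preds=[-3,0]  new=[0,2]  stable

Least fixpoint reached:
  node 0: [-3,-1]
  node 1: [0,2]
  node 2: [-1,1]
  node 3: [-2,0]
  node 4: [-5,-4]
  node 5: [-1,1]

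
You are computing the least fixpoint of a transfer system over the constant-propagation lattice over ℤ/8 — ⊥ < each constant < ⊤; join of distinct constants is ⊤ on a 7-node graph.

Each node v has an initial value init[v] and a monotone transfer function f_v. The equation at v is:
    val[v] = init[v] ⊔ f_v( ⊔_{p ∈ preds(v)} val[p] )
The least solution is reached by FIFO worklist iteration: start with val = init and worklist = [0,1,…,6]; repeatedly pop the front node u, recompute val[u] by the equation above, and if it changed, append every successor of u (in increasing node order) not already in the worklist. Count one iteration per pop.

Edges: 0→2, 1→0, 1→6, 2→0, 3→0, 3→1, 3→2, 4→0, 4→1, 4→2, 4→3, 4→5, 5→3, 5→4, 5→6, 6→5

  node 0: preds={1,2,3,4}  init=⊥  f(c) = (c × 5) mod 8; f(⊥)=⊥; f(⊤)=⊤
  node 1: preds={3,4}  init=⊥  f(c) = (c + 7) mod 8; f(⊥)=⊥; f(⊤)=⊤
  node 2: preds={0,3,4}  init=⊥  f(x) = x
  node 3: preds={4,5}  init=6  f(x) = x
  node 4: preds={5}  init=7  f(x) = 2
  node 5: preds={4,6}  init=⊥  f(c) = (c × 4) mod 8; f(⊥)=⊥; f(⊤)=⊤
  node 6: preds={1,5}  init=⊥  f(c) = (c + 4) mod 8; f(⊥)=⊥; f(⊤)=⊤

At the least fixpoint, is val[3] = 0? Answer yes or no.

no

Trace (13 dequeues):
  [1] u=0 | in ⊤ | out ⊤ | prev ⊥ | push {}
  [2] u=1 | in ⊤ | out ⊤ | prev ⊥ | push {0}
  [3] u=2 | in ⊤ | out ⊤ | prev ⊥ | push {}
  [4] u=3 | in 7 | out ⊤ | prev 6 | push {1,2}
  [5] u=4 | in ⊥ | out ⊤ | prev 7 | push {3}
  [6] u=5 | in ⊤ | out ⊤ | prev ⊥ | push {4}
  [7] u=6 | in ⊤ | out ⊤ | prev ⊥ | push {5}
  [8] u=0 | in ⊤ | out ⊤ | ==
  [9] u=1 | in ⊤ | out ⊤ | ==
  [10] u=2 | in ⊤ | out ⊤ | ==
  [11] u=3 | in ⊤ | out ⊤ | ==
  [12] u=4 | in ⊤ | out ⊤ | ==
  [13] u=5 | in ⊤ | out ⊤ | ==

Converged values:
  [0] ⊤
  [1] ⊤
  [2] ⊤
  [3] ⊤
  [4] ⊤
  [5] ⊤
  [6] ⊤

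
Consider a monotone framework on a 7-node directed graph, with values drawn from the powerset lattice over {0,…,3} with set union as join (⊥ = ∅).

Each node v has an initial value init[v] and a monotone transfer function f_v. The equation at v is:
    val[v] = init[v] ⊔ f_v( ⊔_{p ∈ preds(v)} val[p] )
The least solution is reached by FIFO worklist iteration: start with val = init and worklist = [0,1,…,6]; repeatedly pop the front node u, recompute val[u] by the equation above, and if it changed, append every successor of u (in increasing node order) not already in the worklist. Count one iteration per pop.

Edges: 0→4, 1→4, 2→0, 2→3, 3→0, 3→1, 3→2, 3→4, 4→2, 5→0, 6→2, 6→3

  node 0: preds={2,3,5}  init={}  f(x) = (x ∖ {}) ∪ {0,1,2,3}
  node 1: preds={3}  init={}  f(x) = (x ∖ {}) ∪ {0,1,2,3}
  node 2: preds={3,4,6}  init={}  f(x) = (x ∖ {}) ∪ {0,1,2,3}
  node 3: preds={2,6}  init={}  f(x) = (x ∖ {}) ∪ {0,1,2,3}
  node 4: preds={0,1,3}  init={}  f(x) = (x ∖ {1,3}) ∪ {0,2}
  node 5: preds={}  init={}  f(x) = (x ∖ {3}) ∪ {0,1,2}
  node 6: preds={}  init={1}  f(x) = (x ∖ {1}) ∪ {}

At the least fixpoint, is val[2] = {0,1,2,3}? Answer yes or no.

Trace (10 dequeues):
  [1] u=0 | in {} | out {0,1,2,3} | prev {} | push {}
  [2] u=1 | in {} | out {0,1,2,3} | prev {} | push {}
  [3] u=2 | in {1} | out {0,1,2,3} | prev {} | push {0}
  [4] u=3 | in {0,1,2,3} | out {0,1,2,3} | prev {} | push {1,2}
  [5] u=4 | in {0,1,2,3} | out {0,2} | prev {} | push {}
  [6] u=5 | in {} | out {0,1,2} | prev {} | push {}
  [7] u=6 | in {} | out {1} | ==
  [8] u=0 | in {0,1,2,3} | out {0,1,2,3} | ==
  [9] u=1 | in {0,1,2,3} | out {0,1,2,3} | ==
  [10] u=2 | in {0,1,2,3} | out {0,1,2,3} | ==

Converged values:
  [0] {0,1,2,3}
  [1] {0,1,2,3}
  [2] {0,1,2,3}
  [3] {0,1,2,3}
  [4] {0,2}
  [5] {0,1,2}
  [6] {1}

yes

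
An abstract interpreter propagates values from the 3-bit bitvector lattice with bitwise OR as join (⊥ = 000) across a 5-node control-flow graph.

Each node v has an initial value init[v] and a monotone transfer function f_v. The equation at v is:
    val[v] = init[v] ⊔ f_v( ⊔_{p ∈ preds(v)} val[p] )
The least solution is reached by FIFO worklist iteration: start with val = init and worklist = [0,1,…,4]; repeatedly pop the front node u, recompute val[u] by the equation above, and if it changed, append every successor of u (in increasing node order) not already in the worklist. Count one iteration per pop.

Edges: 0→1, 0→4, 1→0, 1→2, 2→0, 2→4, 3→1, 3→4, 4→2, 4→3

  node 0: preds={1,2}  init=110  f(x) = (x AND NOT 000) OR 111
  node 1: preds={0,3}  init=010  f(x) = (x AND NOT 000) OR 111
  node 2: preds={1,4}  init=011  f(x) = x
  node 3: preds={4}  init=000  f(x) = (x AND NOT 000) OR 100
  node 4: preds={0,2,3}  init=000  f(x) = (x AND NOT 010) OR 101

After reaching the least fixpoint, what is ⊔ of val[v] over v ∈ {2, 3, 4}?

Iteration log — 11 steps:
  step 1. node 0  ⊔preds=011  new=111  old=110  +wl: 
  step 2. node 1  ⊔preds=111  new=111  old=010  +wl: 0
  step 3. node 2  ⊔preds=111  new=111  old=011  +wl: 
  step 4. node 3  ⊔preds=000  new=100  old=000  +wl: 1
  step 5. node 4  ⊔preds=111  new=101  old=000  +wl: 2,3
  step 6. node 0  ⊔preds=111  new=111  stable
  step 7. node 1  ⊔preds=111  new=111  stable
  step 8. node 2  ⊔preds=111  new=111  stable
  step 9. node 3  ⊔preds=101  new=101  old=100  +wl: 1,4
  step 10. node 1  ⊔preds=111  new=111  stable
  step 11. node 4  ⊔preds=111  new=101  stable

Least fixpoint reached:
  node 0: 111
  node 1: 111
  node 2: 111
  node 3: 101
  node 4: 101

111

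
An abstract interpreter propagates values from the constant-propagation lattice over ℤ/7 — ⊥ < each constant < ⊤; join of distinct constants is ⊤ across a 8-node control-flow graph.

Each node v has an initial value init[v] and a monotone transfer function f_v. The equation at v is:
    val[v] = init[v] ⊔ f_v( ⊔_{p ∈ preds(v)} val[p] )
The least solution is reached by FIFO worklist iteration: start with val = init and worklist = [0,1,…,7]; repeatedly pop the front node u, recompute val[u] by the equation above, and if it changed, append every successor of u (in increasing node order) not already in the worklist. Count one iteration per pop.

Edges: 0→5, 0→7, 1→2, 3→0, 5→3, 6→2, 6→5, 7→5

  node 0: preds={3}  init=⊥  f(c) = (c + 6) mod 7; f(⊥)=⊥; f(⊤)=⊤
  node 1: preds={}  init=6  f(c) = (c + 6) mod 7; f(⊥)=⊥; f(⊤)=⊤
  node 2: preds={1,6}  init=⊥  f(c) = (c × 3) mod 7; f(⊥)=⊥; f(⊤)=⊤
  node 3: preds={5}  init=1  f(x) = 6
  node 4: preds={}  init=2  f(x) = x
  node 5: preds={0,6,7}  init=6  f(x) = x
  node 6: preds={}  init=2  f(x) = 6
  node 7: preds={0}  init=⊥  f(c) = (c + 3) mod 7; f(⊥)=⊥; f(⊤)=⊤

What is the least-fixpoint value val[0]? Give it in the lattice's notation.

Iteration log — 14 steps:
  step 1. node 0  ⊔preds=1  new=0  old=⊥  +wl: 
  step 2. node 1  ⊔preds=⊥  new=6  stable
  step 3. node 2  ⊔preds=⊤  new=⊤  old=⊥  +wl: 
  step 4. node 3  ⊔preds=6  new=⊤  old=1  +wl: 0
  step 5. node 4  ⊔preds=⊥  new=2  stable
  step 6. node 5  ⊔preds=⊤  new=⊤  old=6  +wl: 3
  step 7. node 6  ⊔preds=⊥  new=⊤  old=2  +wl: 2,5
  step 8. node 7  ⊔preds=0  new=3  old=⊥  +wl: 
  step 9. node 0  ⊔preds=⊤  new=⊤  old=0  +wl: 7
  step 10. node 3  ⊔preds=⊤  new=⊤  stable
  step 11. node 2  ⊔preds=⊤  new=⊤  stable
  step 12. node 5  ⊔preds=⊤  new=⊤  stable
  step 13. node 7  ⊔preds=⊤  new=⊤  old=3  +wl: 5
  step 14. node 5  ⊔preds=⊤  new=⊤  stable

Least fixpoint reached:
  node 0: ⊤
  node 1: 6
  node 2: ⊤
  node 3: ⊤
  node 4: 2
  node 5: ⊤
  node 6: ⊤
  node 7: ⊤

⊤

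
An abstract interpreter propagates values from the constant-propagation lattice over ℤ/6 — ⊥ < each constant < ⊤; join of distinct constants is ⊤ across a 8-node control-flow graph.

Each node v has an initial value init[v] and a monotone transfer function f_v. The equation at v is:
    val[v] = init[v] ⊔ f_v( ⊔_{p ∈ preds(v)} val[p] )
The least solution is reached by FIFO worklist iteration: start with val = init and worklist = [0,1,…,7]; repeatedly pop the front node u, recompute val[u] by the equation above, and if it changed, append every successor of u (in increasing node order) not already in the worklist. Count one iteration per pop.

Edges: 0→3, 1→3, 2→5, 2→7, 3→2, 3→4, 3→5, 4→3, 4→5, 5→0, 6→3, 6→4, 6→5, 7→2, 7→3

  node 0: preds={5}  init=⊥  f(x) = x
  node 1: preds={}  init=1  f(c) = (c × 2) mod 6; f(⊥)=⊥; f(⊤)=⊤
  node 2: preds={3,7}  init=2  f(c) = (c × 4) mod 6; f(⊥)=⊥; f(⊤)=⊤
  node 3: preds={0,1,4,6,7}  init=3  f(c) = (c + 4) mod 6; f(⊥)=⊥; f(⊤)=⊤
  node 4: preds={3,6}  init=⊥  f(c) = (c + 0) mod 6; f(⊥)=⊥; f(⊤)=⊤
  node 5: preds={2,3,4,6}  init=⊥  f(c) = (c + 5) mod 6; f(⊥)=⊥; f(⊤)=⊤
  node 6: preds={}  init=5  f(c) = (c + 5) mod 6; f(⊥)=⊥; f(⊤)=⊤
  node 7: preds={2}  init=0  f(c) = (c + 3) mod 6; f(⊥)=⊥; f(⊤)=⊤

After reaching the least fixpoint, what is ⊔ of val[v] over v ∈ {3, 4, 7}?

⊤

Trace (12 dequeues):
  [1] u=0 | in ⊥ | out ⊥ | ==
  [2] u=1 | in ⊥ | out 1 | ==
  [3] u=2 | in ⊤ | out ⊤ | prev 2 | push {}
  [4] u=3 | in ⊤ | out ⊤ | prev 3 | push {2}
  [5] u=4 | in ⊤ | out ⊤ | prev ⊥ | push {3}
  [6] u=5 | in ⊤ | out ⊤ | prev ⊥ | push {0}
  [7] u=6 | in ⊥ | out 5 | ==
  [8] u=7 | in ⊤ | out ⊤ | prev 0 | push {}
  [9] u=2 | in ⊤ | out ⊤ | ==
  [10] u=3 | in ⊤ | out ⊤ | ==
  [11] u=0 | in ⊤ | out ⊤ | prev ⊥ | push {3}
  [12] u=3 | in ⊤ | out ⊤ | ==

Converged values:
  [0] ⊤
  [1] 1
  [2] ⊤
  [3] ⊤
  [4] ⊤
  [5] ⊤
  [6] 5
  [7] ⊤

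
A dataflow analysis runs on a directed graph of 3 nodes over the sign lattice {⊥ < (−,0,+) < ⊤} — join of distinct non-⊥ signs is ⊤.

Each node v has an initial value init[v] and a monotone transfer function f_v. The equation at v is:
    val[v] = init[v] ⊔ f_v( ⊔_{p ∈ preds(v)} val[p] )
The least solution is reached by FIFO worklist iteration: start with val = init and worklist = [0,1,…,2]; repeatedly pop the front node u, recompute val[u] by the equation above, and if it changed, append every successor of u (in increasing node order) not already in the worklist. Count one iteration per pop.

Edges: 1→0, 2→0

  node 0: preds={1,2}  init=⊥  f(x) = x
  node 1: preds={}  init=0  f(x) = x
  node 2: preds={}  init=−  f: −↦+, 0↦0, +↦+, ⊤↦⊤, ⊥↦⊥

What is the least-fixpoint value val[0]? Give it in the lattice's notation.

Worklist (3 pops):
  #1 pop 0: in=⊤ → ⊤ (was ⊥); enqueue []
  #2 pop 1: in=⊥ → 0 (no change)
  #3 pop 2: in=⊥ → − (no change)

Fixpoint:
  val[0] = ⊤
  val[1] = 0
  val[2] = −

⊤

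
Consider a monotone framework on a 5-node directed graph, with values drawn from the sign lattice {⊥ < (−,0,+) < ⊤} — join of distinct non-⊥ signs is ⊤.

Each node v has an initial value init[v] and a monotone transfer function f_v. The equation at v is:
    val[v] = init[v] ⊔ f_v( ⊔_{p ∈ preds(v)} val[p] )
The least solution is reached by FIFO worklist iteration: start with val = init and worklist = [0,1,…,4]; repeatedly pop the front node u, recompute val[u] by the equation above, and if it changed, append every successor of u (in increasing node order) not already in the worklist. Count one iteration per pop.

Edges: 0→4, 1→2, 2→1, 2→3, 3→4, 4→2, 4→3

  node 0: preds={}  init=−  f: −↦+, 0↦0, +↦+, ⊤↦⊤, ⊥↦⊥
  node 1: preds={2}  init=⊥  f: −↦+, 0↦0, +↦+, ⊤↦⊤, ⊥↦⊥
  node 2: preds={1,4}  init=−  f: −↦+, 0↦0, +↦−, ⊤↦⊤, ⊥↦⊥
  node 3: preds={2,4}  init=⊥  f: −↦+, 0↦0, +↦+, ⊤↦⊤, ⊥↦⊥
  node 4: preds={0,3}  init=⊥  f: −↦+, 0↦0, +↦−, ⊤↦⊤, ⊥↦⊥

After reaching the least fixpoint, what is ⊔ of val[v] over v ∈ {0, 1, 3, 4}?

⊤

Worklist (10 pops):
  #1 pop 0: in=⊥ → − (no change)
  #2 pop 1: in=− → + (was ⊥); enqueue []
  #3 pop 2: in=+ → − (no change)
  #4 pop 3: in=− → + (was ⊥); enqueue []
  #5 pop 4: in=⊤ → ⊤ (was ⊥); enqueue [2,3]
  #6 pop 2: in=⊤ → ⊤ (was −); enqueue [1]
  #7 pop 3: in=⊤ → ⊤ (was +); enqueue [4]
  #8 pop 1: in=⊤ → ⊤ (was +); enqueue [2]
  #9 pop 4: in=⊤ → ⊤ (no change)
  #10 pop 2: in=⊤ → ⊤ (no change)

Fixpoint:
  val[0] = −
  val[1] = ⊤
  val[2] = ⊤
  val[3] = ⊤
  val[4] = ⊤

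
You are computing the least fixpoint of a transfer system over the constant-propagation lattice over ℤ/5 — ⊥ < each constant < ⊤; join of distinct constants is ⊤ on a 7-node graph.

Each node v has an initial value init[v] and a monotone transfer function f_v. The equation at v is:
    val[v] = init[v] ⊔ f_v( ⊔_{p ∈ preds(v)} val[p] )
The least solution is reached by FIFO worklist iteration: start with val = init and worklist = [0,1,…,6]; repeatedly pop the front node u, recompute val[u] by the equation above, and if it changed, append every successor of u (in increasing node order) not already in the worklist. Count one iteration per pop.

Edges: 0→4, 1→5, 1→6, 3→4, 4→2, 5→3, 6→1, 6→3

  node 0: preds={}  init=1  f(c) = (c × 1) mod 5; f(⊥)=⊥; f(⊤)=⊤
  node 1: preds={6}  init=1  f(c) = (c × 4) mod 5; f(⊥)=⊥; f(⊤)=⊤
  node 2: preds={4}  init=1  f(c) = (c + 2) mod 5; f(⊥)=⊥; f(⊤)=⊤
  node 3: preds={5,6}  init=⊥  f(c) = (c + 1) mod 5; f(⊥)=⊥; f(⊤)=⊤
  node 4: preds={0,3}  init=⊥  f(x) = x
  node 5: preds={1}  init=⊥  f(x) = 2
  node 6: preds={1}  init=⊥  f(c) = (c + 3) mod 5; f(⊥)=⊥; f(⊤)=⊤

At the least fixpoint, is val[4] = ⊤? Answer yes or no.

Worklist (12 pops):
  #1 pop 0: in=⊥ → 1 (no change)
  #2 pop 1: in=⊥ → 1 (no change)
  #3 pop 2: in=⊥ → 1 (no change)
  #4 pop 3: in=⊥ → ⊥ (no change)
  #5 pop 4: in=1 → 1 (was ⊥); enqueue [2]
  #6 pop 5: in=1 → 2 (was ⊥); enqueue [3]
  #7 pop 6: in=1 → 4 (was ⊥); enqueue [1]
  #8 pop 2: in=1 → ⊤ (was 1); enqueue []
  #9 pop 3: in=⊤ → ⊤ (was ⊥); enqueue [4]
  #10 pop 1: in=4 → 1 (no change)
  #11 pop 4: in=⊤ → ⊤ (was 1); enqueue [2]
  #12 pop 2: in=⊤ → ⊤ (no change)

Fixpoint:
  val[0] = 1
  val[1] = 1
  val[2] = ⊤
  val[3] = ⊤
  val[4] = ⊤
  val[5] = 2
  val[6] = 4

yes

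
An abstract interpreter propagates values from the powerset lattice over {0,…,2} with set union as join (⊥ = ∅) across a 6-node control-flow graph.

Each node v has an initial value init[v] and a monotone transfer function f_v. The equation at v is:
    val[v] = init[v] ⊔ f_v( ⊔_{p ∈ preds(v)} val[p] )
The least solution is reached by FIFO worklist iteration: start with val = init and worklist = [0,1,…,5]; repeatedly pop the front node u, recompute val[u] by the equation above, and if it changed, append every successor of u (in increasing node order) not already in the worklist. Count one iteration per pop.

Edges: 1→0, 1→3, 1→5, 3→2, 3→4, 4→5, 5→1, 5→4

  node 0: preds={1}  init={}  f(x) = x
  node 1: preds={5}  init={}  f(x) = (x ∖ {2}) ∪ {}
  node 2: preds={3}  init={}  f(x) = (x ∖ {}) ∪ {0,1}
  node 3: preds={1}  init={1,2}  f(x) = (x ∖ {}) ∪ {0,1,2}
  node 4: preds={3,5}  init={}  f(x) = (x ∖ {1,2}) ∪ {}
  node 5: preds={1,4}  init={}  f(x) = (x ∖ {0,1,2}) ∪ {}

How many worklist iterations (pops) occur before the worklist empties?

Iteration log — 7 steps:
  step 1. node 0  ⊔preds={}  new={}  stable
  step 2. node 1  ⊔preds={}  new={}  stable
  step 3. node 2  ⊔preds={1,2}  new={0,1,2}  old={}  +wl: 
  step 4. node 3  ⊔preds={}  new={0,1,2}  old={1,2}  +wl: 2
  step 5. node 4  ⊔preds={0,1,2}  new={0}  old={}  +wl: 
  step 6. node 5  ⊔preds={0}  new={}  stable
  step 7. node 2  ⊔preds={0,1,2}  new={0,1,2}  stable

Least fixpoint reached:
  node 0: {}
  node 1: {}
  node 2: {0,1,2}
  node 3: {0,1,2}
  node 4: {0}
  node 5: {}

7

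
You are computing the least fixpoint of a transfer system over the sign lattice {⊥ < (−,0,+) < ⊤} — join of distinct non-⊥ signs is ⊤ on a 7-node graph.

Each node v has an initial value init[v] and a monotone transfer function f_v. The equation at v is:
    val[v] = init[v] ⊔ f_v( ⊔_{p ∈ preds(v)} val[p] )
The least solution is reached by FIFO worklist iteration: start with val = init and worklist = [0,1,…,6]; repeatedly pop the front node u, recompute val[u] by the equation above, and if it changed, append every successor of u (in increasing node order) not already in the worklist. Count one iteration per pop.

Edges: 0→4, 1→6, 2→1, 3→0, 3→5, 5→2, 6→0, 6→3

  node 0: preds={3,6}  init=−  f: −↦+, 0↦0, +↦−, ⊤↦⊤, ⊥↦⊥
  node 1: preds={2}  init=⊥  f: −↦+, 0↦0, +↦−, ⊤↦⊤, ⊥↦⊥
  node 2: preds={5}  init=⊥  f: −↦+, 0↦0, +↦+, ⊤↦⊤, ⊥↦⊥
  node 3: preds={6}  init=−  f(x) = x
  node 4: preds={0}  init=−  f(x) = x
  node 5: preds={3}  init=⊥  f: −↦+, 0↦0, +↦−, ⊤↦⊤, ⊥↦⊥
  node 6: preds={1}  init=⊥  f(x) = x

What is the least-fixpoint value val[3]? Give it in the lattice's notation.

−

Trace (12 dequeues):
  [1] u=0 | in − | out ⊤ | prev − | push {}
  [2] u=1 | in ⊥ | out ⊥ | ==
  [3] u=2 | in ⊥ | out ⊥ | ==
  [4] u=3 | in ⊥ | out − | ==
  [5] u=4 | in ⊤ | out ⊤ | prev − | push {}
  [6] u=5 | in − | out + | prev ⊥ | push {2}
  [7] u=6 | in ⊥ | out ⊥ | ==
  [8] u=2 | in + | out + | prev ⊥ | push {1}
  [9] u=1 | in + | out − | prev ⊥ | push {6}
  [10] u=6 | in − | out − | prev ⊥ | push {0,3}
  [11] u=0 | in − | out ⊤ | ==
  [12] u=3 | in − | out − | ==

Converged values:
  [0] ⊤
  [1] −
  [2] +
  [3] −
  [4] ⊤
  [5] +
  [6] −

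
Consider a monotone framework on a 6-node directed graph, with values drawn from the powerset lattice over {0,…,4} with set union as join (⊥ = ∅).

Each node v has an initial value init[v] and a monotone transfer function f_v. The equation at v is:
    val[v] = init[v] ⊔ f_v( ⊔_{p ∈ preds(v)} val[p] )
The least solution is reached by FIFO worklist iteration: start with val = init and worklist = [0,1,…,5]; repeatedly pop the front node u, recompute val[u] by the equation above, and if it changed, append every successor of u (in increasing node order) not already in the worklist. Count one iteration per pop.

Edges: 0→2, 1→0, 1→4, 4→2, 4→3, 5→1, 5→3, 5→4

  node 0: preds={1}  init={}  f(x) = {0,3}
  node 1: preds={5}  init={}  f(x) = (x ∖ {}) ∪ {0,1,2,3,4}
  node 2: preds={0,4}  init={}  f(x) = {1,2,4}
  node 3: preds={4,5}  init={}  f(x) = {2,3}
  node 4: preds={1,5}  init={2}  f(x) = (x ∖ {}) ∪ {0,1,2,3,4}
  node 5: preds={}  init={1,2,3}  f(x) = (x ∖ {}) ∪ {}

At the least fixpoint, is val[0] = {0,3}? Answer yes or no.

Trace (9 dequeues):
  [1] u=0 | in {} | out {0,3} | prev {} | push {}
  [2] u=1 | in {1,2,3} | out {0,1,2,3,4} | prev {} | push {0}
  [3] u=2 | in {0,2,3} | out {1,2,4} | prev {} | push {}
  [4] u=3 | in {1,2,3} | out {2,3} | prev {} | push {}
  [5] u=4 | in {0,1,2,3,4} | out {0,1,2,3,4} | prev {2} | push {2,3}
  [6] u=5 | in {} | out {1,2,3} | ==
  [7] u=0 | in {0,1,2,3,4} | out {0,3} | ==
  [8] u=2 | in {0,1,2,3,4} | out {1,2,4} | ==
  [9] u=3 | in {0,1,2,3,4} | out {2,3} | ==

Converged values:
  [0] {0,3}
  [1] {0,1,2,3,4}
  [2] {1,2,4}
  [3] {2,3}
  [4] {0,1,2,3,4}
  [5] {1,2,3}

yes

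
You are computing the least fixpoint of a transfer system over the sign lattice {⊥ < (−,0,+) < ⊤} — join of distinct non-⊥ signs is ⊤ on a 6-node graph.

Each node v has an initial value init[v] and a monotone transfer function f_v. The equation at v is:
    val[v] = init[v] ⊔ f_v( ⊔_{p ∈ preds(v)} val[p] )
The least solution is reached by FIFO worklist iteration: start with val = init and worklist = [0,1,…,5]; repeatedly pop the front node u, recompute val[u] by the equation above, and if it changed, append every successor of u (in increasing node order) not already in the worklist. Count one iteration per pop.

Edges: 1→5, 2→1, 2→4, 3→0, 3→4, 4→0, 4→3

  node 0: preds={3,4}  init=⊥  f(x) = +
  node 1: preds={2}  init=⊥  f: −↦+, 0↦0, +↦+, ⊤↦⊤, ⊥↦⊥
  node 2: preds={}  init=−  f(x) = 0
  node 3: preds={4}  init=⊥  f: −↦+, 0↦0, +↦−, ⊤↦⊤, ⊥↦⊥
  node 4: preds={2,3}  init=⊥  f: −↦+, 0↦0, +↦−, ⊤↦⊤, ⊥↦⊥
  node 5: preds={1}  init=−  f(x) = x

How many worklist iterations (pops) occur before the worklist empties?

Trace (12 dequeues):
  [1] u=0 | in ⊥ | out + | prev ⊥ | push {}
  [2] u=1 | in − | out + | prev ⊥ | push {}
  [3] u=2 | in ⊥ | out ⊤ | prev − | push {1}
  [4] u=3 | in ⊥ | out ⊥ | ==
  [5] u=4 | in ⊤ | out ⊤ | prev ⊥ | push {0,3}
  [6] u=5 | in + | out ⊤ | prev − | push {}
  [7] u=1 | in ⊤ | out ⊤ | prev + | push {5}
  [8] u=0 | in ⊤ | out + | ==
  [9] u=3 | in ⊤ | out ⊤ | prev ⊥ | push {0,4}
  [10] u=5 | in ⊤ | out ⊤ | ==
  [11] u=0 | in ⊤ | out + | ==
  [12] u=4 | in ⊤ | out ⊤ | ==

Converged values:
  [0] +
  [1] ⊤
  [2] ⊤
  [3] ⊤
  [4] ⊤
  [5] ⊤

12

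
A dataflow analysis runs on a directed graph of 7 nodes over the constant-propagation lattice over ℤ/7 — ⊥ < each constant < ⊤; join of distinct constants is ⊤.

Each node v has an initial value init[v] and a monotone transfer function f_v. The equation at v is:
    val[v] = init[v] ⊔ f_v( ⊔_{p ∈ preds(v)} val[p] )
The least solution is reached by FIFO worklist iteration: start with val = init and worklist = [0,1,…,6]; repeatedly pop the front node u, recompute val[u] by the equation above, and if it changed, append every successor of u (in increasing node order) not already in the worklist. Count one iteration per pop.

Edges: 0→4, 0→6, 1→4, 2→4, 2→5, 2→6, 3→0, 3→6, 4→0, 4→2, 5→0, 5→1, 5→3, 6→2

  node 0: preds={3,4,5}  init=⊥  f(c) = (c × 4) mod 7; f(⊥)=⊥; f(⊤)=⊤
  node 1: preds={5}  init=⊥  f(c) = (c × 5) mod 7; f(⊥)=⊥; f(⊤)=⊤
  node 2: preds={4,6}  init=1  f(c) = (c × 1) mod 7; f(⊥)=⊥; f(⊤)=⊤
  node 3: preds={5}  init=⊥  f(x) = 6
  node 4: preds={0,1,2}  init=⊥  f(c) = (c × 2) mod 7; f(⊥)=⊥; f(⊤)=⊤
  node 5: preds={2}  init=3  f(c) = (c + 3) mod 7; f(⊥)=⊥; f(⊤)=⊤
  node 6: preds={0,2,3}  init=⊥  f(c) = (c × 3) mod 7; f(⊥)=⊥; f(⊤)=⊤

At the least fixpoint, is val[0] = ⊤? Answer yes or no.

yes

Iteration log — 14 steps:
  step 1. node 0  ⊔preds=3  new=5  old=⊥  +wl: 
  step 2. node 1  ⊔preds=3  new=1  old=⊥  +wl: 
  step 3. node 2  ⊔preds=⊥  new=1  stable
  step 4. node 3  ⊔preds=3  new=6  old=⊥  +wl: 0
  step 5. node 4  ⊔preds=⊤  new=⊤  old=⊥  +wl: 2
  step 6. node 5  ⊔preds=1  new=⊤  old=3  +wl: 1,3
  step 7. node 6  ⊔preds=⊤  new=⊤  old=⊥  +wl: 
  step 8. node 0  ⊔preds=⊤  new=⊤  old=5  +wl: 4,6
  step 9. node 2  ⊔preds=⊤  new=⊤  old=1  +wl: 5
  step 10. node 1  ⊔preds=⊤  new=⊤  old=1  +wl: 
  step 11. node 3  ⊔preds=⊤  new=6  stable
  step 12. node 4  ⊔preds=⊤  new=⊤  stable
  step 13. node 6  ⊔preds=⊤  new=⊤  stable
  step 14. node 5  ⊔preds=⊤  new=⊤  stable

Least fixpoint reached:
  node 0: ⊤
  node 1: ⊤
  node 2: ⊤
  node 3: 6
  node 4: ⊤
  node 5: ⊤
  node 6: ⊤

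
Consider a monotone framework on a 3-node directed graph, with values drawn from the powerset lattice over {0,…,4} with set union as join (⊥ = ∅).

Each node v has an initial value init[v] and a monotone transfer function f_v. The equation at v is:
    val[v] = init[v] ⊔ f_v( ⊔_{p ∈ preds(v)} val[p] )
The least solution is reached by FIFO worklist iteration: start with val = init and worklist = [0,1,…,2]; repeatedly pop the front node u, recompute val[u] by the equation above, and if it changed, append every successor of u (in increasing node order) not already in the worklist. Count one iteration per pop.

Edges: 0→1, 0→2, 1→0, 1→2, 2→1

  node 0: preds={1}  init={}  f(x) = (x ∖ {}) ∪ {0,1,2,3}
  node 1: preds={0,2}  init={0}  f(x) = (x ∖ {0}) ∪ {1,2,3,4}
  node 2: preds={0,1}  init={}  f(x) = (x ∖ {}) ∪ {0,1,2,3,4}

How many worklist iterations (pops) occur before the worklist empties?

6

Trace (6 dequeues):
  [1] u=0 | in {0} | out {0,1,2,3} | prev {} | push {}
  [2] u=1 | in {0,1,2,3} | out {0,1,2,3,4} | prev {0} | push {0}
  [3] u=2 | in {0,1,2,3,4} | out {0,1,2,3,4} | prev {} | push {1}
  [4] u=0 | in {0,1,2,3,4} | out {0,1,2,3,4} | prev {0,1,2,3} | push {2}
  [5] u=1 | in {0,1,2,3,4} | out {0,1,2,3,4} | ==
  [6] u=2 | in {0,1,2,3,4} | out {0,1,2,3,4} | ==

Converged values:
  [0] {0,1,2,3,4}
  [1] {0,1,2,3,4}
  [2] {0,1,2,3,4}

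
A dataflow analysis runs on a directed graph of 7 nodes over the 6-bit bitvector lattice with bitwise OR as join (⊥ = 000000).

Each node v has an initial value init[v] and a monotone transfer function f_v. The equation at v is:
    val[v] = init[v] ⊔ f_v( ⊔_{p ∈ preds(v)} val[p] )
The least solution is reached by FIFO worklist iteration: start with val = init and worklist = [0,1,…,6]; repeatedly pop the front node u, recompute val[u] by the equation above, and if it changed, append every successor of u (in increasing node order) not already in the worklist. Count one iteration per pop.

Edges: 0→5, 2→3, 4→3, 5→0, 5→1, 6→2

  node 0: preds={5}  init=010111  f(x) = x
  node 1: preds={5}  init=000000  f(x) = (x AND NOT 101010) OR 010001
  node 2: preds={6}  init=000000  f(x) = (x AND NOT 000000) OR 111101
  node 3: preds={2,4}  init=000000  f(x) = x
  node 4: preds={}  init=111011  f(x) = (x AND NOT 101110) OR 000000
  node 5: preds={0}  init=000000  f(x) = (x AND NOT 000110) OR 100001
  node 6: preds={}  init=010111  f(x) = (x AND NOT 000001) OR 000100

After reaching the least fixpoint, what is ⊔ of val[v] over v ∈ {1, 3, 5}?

111111

Iteration log — 10 steps:
  step 1. node 0  ⊔preds=000000  new=010111  stable
  step 2. node 1  ⊔preds=000000  new=010001  old=000000  +wl: 
  step 3. node 2  ⊔preds=010111  new=111111  old=000000  +wl: 
  step 4. node 3  ⊔preds=111111  new=111111  old=000000  +wl: 
  step 5. node 4  ⊔preds=000000  new=111011  stable
  step 6. node 5  ⊔preds=010111  new=110001  old=000000  +wl: 0,1
  step 7. node 6  ⊔preds=000000  new=010111  stable
  step 8. node 0  ⊔preds=110001  new=110111  old=010111  +wl: 5
  step 9. node 1  ⊔preds=110001  new=010001  stable
  step 10. node 5  ⊔preds=110111  new=110001  stable

Least fixpoint reached:
  node 0: 110111
  node 1: 010001
  node 2: 111111
  node 3: 111111
  node 4: 111011
  node 5: 110001
  node 6: 010111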